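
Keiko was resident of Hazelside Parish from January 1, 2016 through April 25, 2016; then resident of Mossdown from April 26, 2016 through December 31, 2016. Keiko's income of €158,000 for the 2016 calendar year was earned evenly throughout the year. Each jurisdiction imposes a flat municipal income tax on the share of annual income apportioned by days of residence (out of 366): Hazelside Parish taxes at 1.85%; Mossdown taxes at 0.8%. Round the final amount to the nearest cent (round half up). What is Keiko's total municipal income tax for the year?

Hazelside Parish, January 1 – April 25, 2016: 116 days → €158,000 × 1.85% × 116/366 = €926.4153
Mossdown, April 26 – December 31, 2016: 250 days → €158,000 × 0.8% × 250/366 = €863.3880
Total = €1,789.8033

€1,789.80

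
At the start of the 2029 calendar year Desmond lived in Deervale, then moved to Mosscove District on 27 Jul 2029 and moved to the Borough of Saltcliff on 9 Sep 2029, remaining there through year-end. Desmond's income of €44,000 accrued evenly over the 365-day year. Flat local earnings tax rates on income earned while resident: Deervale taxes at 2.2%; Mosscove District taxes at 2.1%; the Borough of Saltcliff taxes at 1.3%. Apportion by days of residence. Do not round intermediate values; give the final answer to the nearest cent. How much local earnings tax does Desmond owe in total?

Deervale, 1 Jan – 26 Jul 2029: 207 days → €44,000 × 2.2% × 207/365 = €548.9753
Mosscove District, 27 Jul – 8 Sep 2029: 44 days → €44,000 × 2.1% × 44/365 = €111.3863
The Borough of Saltcliff, 9 Sep – 31 Dec 2029: 114 days → €44,000 × 1.3% × 114/365 = €178.6521
Total = €839.0137

€839.01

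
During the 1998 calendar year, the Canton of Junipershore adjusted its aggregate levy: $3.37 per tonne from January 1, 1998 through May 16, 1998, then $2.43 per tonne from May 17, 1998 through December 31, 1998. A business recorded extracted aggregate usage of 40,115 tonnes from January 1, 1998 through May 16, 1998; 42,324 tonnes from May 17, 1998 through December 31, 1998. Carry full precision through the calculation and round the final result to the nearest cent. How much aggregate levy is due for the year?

$238,034.87

January 1 – May 16, 1998: 40,115 tonnes at $3.37/tonne → $135,187.55
May 17 – December 31, 1998: 42,324 tonnes at $2.43/tonne → $102,847.32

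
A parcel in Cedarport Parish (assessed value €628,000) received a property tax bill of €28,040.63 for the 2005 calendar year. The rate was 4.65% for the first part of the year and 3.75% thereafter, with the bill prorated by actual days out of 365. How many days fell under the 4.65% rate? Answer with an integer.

290 days

Let d = days at the first rate; then 365 − d days at the second rate.
€628,000 × [4.65%·d + 3.75%·(365−d)] / 365 = €28,040.63
Solving gives d = 290, so the new rate took effect on 18 Oct 2005.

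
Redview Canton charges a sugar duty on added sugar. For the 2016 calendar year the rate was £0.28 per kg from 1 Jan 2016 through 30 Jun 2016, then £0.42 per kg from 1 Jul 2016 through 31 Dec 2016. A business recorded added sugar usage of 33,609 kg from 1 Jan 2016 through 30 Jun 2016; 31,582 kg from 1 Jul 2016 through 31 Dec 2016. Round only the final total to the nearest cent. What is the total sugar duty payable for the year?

1 Jan – 30 Jun 2016: 33,609 kg at £0.28/kg → £9410.52
1 Jul – 31 Dec 2016: 31,582 kg at £0.42/kg → £13264.44

£22674.96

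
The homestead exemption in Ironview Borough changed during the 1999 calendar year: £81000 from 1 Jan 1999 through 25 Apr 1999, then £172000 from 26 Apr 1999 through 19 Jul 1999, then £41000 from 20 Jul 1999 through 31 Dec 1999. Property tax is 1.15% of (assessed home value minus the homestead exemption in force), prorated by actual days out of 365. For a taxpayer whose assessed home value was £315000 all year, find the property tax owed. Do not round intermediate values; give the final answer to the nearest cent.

1 Jan – 25 Apr 1999: 115 days, exemption £81000 → (£315000 − £81000) × 1.15% × 115/365 = £847.8493
26 Apr – 19 Jul 1999: 85 days, exemption £172000 → (£315000 − £172000) × 1.15% × 85/365 = £382.9658
20 Jul – 31 Dec 1999: 165 days, exemption £41000 → (£315000 − £41000) × 1.15% × 165/365 = £1424.4247
Total = £2655.2397

£2655.24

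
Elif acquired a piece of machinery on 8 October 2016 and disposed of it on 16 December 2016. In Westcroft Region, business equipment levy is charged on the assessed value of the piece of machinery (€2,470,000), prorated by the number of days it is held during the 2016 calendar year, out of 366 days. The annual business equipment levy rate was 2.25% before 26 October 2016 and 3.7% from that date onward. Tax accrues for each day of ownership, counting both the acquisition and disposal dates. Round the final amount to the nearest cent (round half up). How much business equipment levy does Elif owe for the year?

8 October – 25 October 2016: 18 days at 2.25% → €2,470,000 × 2.25% × 18/366 = €2,733.1967
26 October – 16 December 2016: 52 days at 3.7% → €2,470,000 × 3.7% × 52/366 = €12,984.3716
Total = €15,717.5683

€15,717.57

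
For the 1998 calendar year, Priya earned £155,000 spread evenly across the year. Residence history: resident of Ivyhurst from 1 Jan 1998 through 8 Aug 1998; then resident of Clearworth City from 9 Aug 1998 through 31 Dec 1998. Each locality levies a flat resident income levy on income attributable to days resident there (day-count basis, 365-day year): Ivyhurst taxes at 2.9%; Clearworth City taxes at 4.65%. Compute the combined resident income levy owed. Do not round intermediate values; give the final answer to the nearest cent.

Ivyhurst, 1 Jan – 8 Aug 1998: 220 days → £155,000 × 2.9% × 220/365 = £2,709.3151
Clearworth City, 9 Aug – 31 Dec 1998: 145 days → £155,000 × 4.65% × 145/365 = £2,863.2534
Total = £5,572.5685

£5,572.57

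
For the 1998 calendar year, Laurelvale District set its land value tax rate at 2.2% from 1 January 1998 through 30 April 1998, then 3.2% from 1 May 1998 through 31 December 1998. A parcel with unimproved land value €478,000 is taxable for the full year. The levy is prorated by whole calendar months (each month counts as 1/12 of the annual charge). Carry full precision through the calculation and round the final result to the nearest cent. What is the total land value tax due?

1 January – 30 April 1998: 4 months at 2.2% → €478,000 × 2.2% × 4/12 = €3,505.3333
1 May – 31 December 1998: 8 months at 3.2% → €478,000 × 3.2% × 8/12 = €10,197.3333
Total = €13,702.6667

€13,702.67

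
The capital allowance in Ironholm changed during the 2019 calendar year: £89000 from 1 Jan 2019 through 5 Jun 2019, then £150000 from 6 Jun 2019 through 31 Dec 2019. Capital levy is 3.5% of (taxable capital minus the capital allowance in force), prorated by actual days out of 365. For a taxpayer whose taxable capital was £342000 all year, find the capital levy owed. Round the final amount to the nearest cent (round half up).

1 Jan – 5 Jun 2019: 156 days, exemption £89000 → (£342000 − £89000) × 3.5% × 156/365 = £3784.6027
6 Jun – 31 Dec 2019: 209 days, exemption £150000 → (£342000 − £150000) × 3.5% × 209/365 = £3847.8904
Total = £7632.4932

£7632.49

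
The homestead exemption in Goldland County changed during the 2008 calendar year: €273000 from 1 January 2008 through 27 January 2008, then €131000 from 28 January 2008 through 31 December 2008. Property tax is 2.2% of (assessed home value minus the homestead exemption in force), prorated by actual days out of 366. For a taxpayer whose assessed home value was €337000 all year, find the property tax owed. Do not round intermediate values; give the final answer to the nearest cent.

€4301.54

1 January – 27 January 2008: 27 days, exemption €273000 → (€337000 − €273000) × 2.2% × 27/366 = €103.8689
28 January – 31 December 2008: 339 days, exemption €131000 → (€337000 − €131000) × 2.2% × 339/366 = €4197.6721
Total = €4301.5410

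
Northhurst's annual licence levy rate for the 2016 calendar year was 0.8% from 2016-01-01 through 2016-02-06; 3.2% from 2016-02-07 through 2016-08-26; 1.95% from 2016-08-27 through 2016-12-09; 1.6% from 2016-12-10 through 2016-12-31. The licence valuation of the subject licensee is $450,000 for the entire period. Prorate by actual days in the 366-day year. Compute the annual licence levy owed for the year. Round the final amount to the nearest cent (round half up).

$11,261.68

2016-01-01 to 2016-02-06: 37 days at 0.8% → $450,000 × 0.8% × 37/366 = $363.9344
2016-02-07 to 2016-08-26: 202 days at 3.2% → $450,000 × 3.2% × 202/366 = $7,947.5410
2016-08-27 to 2016-12-09: 105 days at 1.95% → $450,000 × 1.95% × 105/366 = $2,517.4180
2016-12-10 to 2016-12-31: 22 days at 1.6% → $450,000 × 1.6% × 22/366 = $432.7869
Total = $11,261.6803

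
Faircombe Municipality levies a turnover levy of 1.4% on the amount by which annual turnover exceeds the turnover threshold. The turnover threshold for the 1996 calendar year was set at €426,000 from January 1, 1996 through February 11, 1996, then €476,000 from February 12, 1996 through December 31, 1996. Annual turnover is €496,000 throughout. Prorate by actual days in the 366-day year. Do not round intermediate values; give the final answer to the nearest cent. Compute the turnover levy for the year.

€360.33

January 1 – February 11, 1996: 42 days, exemption €426,000 → (€496,000 − €426,000) × 1.4% × 42/366 = €112.4590
February 12 – December 31, 1996: 324 days, exemption €476,000 → (€496,000 − €476,000) × 1.4% × 324/366 = €247.8689
Total = €360.3279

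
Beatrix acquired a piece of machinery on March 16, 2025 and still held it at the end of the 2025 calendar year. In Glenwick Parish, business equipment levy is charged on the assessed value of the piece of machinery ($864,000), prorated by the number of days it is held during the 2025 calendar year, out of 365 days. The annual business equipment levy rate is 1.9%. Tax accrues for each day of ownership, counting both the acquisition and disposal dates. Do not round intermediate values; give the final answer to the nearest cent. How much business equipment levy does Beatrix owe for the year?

$13,087.82

Days held (March 16 – December 31, 2025): 291 out of 365
Tax = $864,000 × 1.9% × 291/365 = $13,087.8247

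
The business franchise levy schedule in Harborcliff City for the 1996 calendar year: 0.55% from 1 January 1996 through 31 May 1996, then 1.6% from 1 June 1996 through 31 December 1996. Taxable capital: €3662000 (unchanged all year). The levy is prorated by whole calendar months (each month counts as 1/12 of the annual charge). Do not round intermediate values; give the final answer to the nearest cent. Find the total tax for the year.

1 January – 31 May 1996: 5 months at 0.55% → €3662000 × 0.55% × 5/12 = €8392.0833
1 June – 31 December 1996: 7 months at 1.6% → €3662000 × 1.6% × 7/12 = €34178.6667
Total = €42570.7500

€42570.75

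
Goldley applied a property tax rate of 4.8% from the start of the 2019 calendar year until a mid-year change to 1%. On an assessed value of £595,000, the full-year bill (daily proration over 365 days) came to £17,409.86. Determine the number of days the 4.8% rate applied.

185 days

Let d = days at the first rate; then 365 − d days at the second rate.
£595,000 × [4.8%·d + 1%·(365−d)] / 365 = £17,409.86
Solving gives d = 185, so the new rate took effect on 5 July 2019.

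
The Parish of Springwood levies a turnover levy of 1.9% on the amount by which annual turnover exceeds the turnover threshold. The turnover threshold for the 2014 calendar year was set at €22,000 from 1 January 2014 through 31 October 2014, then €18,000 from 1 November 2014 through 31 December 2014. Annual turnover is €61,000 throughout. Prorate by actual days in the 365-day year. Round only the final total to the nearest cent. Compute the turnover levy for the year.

€753.70

1 January – 31 October 2014: 304 days, exemption €22,000 → (€61,000 − €22,000) × 1.9% × 304/365 = €617.1616
1 November – 31 December 2014: 61 days, exemption €18,000 → (€61,000 − €18,000) × 1.9% × 61/365 = €136.5397
Total = €753.7014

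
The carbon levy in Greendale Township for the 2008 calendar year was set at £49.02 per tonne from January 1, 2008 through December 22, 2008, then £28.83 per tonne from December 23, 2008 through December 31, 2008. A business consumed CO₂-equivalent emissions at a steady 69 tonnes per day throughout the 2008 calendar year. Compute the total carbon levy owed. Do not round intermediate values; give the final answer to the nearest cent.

January 1 – December 22, 2008: 357 days × 69 tonnes/day = 24,633 tonnes at £49.02/tonne → £1,207,509.66
December 23 – December 31, 2008: 9 days × 69 tonnes/day = 621 tonnes at £28.83/tonne → £17,903.43

£1,225,413.09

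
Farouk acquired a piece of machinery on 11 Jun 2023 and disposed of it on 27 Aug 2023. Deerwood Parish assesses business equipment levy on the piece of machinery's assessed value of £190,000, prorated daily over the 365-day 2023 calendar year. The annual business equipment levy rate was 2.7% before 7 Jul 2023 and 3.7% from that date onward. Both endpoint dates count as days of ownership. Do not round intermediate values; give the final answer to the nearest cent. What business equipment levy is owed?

£1,366.96

11 Jun – 6 Jul 2023: 26 days at 2.7% → £190,000 × 2.7% × 26/365 = £365.4247
7 Jul – 27 Aug 2023: 52 days at 3.7% → £190,000 × 3.7% × 52/365 = £1,001.5342
Total = £1,366.9589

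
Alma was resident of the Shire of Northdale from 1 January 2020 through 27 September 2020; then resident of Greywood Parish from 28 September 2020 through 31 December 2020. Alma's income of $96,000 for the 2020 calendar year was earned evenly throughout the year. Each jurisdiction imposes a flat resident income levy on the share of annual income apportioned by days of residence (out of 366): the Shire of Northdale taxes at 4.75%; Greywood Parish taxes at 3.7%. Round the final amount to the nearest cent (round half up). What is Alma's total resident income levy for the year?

The Shire of Northdale, 1 January – 27 September 2020: 271 days → $96,000 × 4.75% × 271/366 = $3,376.3934
Greywood Parish, 28 September – 31 December 2020: 95 days → $96,000 × 3.7% × 95/366 = $921.9672
Total = $4,298.3607

$4,298.36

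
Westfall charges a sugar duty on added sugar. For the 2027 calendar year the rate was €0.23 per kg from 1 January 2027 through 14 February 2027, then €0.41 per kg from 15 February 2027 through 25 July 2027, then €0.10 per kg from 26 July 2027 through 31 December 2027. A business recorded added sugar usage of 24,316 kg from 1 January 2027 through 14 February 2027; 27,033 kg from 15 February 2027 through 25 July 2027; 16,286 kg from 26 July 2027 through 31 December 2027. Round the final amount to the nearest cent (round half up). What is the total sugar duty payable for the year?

1 January – 14 February 2027: 24,316 kg at €0.23/kg → €5592.68
15 February – 25 July 2027: 27,033 kg at €0.41/kg → €11083.53
26 July – 31 December 2027: 16,286 kg at €0.10/kg → €1628.60

€18304.81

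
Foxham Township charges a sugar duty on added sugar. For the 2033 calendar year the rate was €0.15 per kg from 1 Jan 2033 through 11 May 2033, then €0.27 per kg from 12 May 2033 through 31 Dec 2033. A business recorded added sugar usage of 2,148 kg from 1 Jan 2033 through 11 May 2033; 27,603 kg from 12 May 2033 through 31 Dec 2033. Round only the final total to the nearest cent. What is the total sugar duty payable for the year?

1 Jan – 11 May 2033: 2,148 kg at €0.15/kg → €322.20
12 May – 31 Dec 2033: 27,603 kg at €0.27/kg → €7,452.81

€7,775.01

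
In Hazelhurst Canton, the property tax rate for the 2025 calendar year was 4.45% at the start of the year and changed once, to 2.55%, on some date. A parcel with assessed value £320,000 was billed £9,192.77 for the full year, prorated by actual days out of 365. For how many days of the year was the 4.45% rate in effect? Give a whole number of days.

Let d = days at the first rate; then 365 − d days at the second rate.
£320,000 × [4.45%·d + 2.55%·(365−d)] / 365 = £9,192.77
Solving gives d = 62, so the new rate took effect on 4 March 2025.

62 days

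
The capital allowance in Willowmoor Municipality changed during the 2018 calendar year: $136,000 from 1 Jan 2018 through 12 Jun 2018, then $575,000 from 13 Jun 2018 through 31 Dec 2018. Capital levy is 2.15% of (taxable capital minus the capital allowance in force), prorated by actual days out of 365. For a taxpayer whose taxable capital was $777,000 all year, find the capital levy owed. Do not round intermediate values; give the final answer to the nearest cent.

$8,558.00

1 Jan – 12 Jun 2018: 163 days, exemption $136,000 → ($777,000 − $136,000) × 2.15% × 163/365 = $6,154.4781
13 Jun – 31 Dec 2018: 202 days, exemption $575,000 → ($777,000 − $575,000) × 2.15% × 202/365 = $2,403.5233
Total = $8,558.0014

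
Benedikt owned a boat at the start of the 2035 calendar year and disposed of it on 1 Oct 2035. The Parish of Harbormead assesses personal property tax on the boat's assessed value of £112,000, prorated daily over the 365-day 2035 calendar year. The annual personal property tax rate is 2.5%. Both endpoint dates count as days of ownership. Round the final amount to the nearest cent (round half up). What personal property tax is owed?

Days held (1 Jan – 1 Oct 2035): 274 out of 365
Tax = £112,000 × 2.5% × 274/365 = £2,101.9178

£2,101.92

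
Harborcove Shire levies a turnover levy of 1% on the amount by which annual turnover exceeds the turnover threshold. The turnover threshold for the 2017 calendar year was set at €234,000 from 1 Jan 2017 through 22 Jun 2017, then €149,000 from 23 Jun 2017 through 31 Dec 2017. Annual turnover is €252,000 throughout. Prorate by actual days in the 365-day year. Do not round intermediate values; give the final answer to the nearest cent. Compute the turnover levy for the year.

€627.12

1 Jan – 22 Jun 2017: 173 days, exemption €234,000 → (€252,000 − €234,000) × 1% × 173/365 = €85.3151
23 Jun – 31 Dec 2017: 192 days, exemption €149,000 → (€252,000 − €149,000) × 1% × 192/365 = €541.8082
Total = €627.1233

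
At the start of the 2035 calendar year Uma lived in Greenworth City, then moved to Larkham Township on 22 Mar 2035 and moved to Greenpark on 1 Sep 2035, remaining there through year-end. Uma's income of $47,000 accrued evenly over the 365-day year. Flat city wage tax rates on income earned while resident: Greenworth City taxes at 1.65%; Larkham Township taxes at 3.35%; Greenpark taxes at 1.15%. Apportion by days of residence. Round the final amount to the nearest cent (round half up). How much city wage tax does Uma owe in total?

$1,053.77

Greenworth City, 1 Jan – 21 Mar 2035: 80 days → $47,000 × 1.65% × 80/365 = $169.9726
Larkham Township, 22 Mar – 31 Aug 2035: 163 days → $47,000 × 3.35% × 163/365 = $703.1329
Greenpark, 1 Sep – 31 Dec 2035: 122 days → $47,000 × 1.15% × 122/365 = $180.6603
Total = $1,053.7658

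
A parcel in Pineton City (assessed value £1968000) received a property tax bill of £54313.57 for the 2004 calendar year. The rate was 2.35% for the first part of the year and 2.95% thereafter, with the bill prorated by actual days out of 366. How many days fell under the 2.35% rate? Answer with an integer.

116 days

Let d = days at the first rate; then 366 − d days at the second rate.
£1968000 × [2.35%·d + 2.95%·(366−d)] / 366 = £54313.57
Solving gives d = 116, so the new rate took effect on April 26, 2004.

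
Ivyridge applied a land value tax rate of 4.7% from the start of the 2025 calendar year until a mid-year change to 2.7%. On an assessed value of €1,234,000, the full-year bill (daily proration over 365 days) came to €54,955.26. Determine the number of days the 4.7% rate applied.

Let d = days at the first rate; then 365 − d days at the second rate.
€1,234,000 × [4.7%·d + 2.7%·(365−d)] / 365 = €54,955.26
Solving gives d = 320, so the new rate took effect on November 17, 2025.

320 days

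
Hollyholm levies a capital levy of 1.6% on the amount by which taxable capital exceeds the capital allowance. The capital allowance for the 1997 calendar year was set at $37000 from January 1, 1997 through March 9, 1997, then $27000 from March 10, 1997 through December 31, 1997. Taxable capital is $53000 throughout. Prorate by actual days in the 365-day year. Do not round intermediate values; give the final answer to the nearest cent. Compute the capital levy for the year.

$386.19

January 1 – March 9, 1997: 68 days, exemption $37000 → ($53000 − $37000) × 1.6% × 68/365 = $47.6932
March 10 – December 31, 1997: 297 days, exemption $27000 → ($53000 − $27000) × 1.6% × 297/365 = $338.4986
Total = $386.1918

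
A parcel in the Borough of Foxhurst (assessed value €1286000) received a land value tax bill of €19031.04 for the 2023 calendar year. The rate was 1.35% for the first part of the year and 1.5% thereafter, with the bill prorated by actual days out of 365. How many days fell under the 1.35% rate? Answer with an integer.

49 days

Let d = days at the first rate; then 365 − d days at the second rate.
€1286000 × [1.35%·d + 1.5%·(365−d)] / 365 = €19031.04
Solving gives d = 49, so the new rate took effect on 19 February 2023.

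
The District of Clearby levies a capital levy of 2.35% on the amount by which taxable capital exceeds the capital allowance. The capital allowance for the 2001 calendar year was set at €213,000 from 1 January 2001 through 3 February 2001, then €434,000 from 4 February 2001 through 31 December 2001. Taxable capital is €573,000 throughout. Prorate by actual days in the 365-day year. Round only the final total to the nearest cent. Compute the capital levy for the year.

1 January – 3 February 2001: 34 days, exemption €213,000 → (€573,000 − €213,000) × 2.35% × 34/365 = €788.0548
4 February – 31 December 2001: 331 days, exemption €434,000 → (€573,000 − €434,000) × 2.35% × 331/365 = €2,962.2233
Total = €3,750.2781

€3,750.28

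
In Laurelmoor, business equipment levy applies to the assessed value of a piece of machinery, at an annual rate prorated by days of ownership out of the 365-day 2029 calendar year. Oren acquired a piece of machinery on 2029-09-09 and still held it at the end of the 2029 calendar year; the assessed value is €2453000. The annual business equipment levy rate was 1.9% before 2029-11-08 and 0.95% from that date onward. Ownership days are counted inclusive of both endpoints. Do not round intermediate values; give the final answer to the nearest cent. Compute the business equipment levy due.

€11109.07

2029-09-09 to 2029-11-07: 60 days at 1.9% → €2453000 × 1.9% × 60/365 = €7661.4247
2029-11-08 to 2029-12-31: 54 days at 0.95% → €2453000 × 0.95% × 54/365 = €3447.6411
Total = €11109.0658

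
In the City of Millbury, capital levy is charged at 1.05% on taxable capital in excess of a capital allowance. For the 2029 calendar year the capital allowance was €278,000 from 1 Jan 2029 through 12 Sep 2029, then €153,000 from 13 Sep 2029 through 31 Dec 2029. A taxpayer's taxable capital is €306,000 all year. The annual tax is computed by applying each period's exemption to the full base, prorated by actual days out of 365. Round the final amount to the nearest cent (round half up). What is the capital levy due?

1 Jan – 12 Sep 2029: 255 days, exemption €278,000 → (€306,000 − €278,000) × 1.05% × 255/365 = €205.3973
13 Sep – 31 Dec 2029: 110 days, exemption €153,000 → (€306,000 − €153,000) × 1.05% × 110/365 = €484.1507
Total = €689.5479

€689.55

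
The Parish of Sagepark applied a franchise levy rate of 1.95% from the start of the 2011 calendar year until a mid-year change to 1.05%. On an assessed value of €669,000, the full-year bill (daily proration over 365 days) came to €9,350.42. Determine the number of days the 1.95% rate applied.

Let d = days at the first rate; then 365 − d days at the second rate.
€669,000 × [1.95%·d + 1.05%·(365−d)] / 365 = €9,350.42
Solving gives d = 141, so the new rate took effect on May 22, 2011.

141 days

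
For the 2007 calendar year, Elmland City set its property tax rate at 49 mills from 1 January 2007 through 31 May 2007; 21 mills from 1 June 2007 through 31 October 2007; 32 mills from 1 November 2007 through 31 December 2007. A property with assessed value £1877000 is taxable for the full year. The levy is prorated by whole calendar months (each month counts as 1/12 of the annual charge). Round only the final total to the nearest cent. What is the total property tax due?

1 January – 31 May 2007: 5 months at 49 mills → £1877000 × 4.9% × 5/12 = £38322.0833
1 June – 31 October 2007: 5 months at 21 mills → £1877000 × 2.1% × 5/12 = £16423.7500
1 November – 31 December 2007: 2 months at 32 mills → £1877000 × 3.2% × 2/12 = £10010.6667
Total = £64756.5000

£64756.50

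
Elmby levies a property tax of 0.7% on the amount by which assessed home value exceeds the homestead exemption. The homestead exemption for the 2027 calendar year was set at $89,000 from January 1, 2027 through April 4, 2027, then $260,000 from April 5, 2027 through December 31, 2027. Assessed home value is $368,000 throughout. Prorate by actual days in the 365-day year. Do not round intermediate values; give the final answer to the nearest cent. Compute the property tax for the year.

January 1 – April 4, 2027: 94 days, exemption $89,000 → ($368,000 − $89,000) × 0.7% × 94/365 = $502.9644
April 5 – December 31, 2027: 271 days, exemption $260,000 → ($368,000 − $260,000) × 0.7% × 271/365 = $561.3041
Total = $1,064.2685

$1,064.27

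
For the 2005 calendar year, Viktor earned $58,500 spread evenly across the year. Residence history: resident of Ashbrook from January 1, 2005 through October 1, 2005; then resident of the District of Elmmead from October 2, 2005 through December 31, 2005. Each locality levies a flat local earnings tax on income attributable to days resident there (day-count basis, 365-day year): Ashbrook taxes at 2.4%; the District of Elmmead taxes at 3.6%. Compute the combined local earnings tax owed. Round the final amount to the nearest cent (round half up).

Ashbrook, January 1 – October 1, 2005: 274 days → $58,500 × 2.4% × 274/365 = $1,053.9616
The District of Elmmead, October 2 – December 31, 2005: 91 days → $58,500 × 3.6% × 91/365 = $525.0575
Total = $1,579.0192

$1,579.02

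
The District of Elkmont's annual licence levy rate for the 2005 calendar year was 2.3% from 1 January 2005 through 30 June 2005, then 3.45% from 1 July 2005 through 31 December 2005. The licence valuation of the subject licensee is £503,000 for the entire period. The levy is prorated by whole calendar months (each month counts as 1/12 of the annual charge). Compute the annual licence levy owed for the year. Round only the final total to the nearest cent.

£14,461.25

1 January – 30 June 2005: 6 months at 2.3% → £503,000 × 2.3% × 6/12 = £5,784.5000
1 July – 31 December 2005: 6 months at 3.45% → £503,000 × 3.45% × 6/12 = £8,676.7500
Total = £14,461.2500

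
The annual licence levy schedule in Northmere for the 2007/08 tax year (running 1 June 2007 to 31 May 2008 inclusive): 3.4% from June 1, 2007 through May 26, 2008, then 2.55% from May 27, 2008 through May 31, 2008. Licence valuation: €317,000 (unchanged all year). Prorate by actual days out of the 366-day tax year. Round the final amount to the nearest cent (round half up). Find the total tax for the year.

€10,741.19

June 1, 2007 – May 26, 2008: 361 days at 3.4% → €317,000 × 3.4% × 361/366 = €10,630.7596
May 27 – May 31, 2008: 5 days at 2.55% → €317,000 × 2.55% × 5/366 = €110.4303
Total = €10,741.1899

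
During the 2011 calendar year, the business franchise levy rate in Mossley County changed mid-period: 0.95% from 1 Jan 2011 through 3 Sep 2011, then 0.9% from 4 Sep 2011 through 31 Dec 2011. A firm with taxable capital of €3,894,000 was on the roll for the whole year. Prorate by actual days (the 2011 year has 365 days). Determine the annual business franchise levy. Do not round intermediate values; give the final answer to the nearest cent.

€36,358.22

1 Jan – 3 Sep 2011: 246 days at 0.95% → €3,894,000 × 0.95% × 246/365 = €24,932.2685
4 Sep – 31 Dec 2011: 119 days at 0.9% → €3,894,000 × 0.9% × 119/365 = €11,425.9562
Total = €36,358.2247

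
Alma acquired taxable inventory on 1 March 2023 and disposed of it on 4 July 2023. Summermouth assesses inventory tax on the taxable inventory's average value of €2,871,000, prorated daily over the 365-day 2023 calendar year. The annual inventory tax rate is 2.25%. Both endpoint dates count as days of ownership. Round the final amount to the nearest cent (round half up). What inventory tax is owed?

Days held (1 March – 4 July 2023): 126 out of 365
Tax = €2,871,000 × 2.25% × 126/365 = €22,299.4110

€22,299.41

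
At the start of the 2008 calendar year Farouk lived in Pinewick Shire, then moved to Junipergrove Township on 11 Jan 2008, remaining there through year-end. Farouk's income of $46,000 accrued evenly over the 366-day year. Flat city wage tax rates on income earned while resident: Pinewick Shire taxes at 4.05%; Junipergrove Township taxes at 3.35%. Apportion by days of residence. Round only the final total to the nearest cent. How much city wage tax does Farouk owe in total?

$1,549.80

Pinewick Shire, 1 Jan – 10 Jan 2008: 10 days → $46,000 × 4.05% × 10/366 = $50.9016
Junipergrove Township, 11 Jan – 31 Dec 2008: 356 days → $46,000 × 3.35% × 356/366 = $1,498.8962
Total = $1,549.7978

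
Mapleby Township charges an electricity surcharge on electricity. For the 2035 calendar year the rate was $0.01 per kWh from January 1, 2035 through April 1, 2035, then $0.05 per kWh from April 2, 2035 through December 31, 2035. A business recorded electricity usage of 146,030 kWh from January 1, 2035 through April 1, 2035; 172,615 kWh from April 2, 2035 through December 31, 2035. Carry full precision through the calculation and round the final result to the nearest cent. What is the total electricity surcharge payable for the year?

$10091.05

January 1 – April 1, 2035: 146,030 kWh at $0.01/kWh → $1460.30
April 2 – December 31, 2035: 172,615 kWh at $0.05/kWh → $8630.75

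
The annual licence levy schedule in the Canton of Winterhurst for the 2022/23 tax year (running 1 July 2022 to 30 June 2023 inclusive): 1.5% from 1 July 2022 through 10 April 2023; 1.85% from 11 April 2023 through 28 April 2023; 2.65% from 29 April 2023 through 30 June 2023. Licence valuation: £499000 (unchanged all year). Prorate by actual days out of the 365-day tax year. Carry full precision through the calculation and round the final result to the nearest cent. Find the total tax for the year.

£8561.61

1 July 2022 – 10 April 2023: 284 days at 1.5% → £499000 × 1.5% × 284/365 = £5823.9452
11 April – 28 April 2023: 18 days at 1.85% → £499000 × 1.85% × 18/365 = £455.2521
29 April – 30 June 2023: 63 days at 2.65% → £499000 × 2.65% × 63/365 = £2282.4123
Total = £8561.6096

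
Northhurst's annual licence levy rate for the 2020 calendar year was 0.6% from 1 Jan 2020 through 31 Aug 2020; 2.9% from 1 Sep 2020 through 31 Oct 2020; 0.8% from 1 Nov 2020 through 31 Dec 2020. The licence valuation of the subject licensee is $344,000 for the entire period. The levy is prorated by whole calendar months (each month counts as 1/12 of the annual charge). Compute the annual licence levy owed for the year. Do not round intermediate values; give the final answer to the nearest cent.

1 Jan – 31 Aug 2020: 8 months at 0.6% → $344,000 × 0.6% × 8/12 = $1,376.0000
1 Sep – 31 Oct 2020: 2 months at 2.9% → $344,000 × 2.9% × 2/12 = $1,662.6667
1 Nov – 31 Dec 2020: 2 months at 0.8% → $344,000 × 0.8% × 2/12 = $458.6667
Total = $3,497.3333

$3,497.33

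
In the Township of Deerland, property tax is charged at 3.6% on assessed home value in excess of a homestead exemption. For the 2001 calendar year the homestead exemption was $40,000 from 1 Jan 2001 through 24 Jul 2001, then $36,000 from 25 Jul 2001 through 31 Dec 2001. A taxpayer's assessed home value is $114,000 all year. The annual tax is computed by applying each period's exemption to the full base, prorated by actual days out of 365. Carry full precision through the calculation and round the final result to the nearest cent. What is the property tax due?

$2,727.12

1 Jan – 24 Jul 2001: 205 days, exemption $40,000 → ($114,000 − $40,000) × 3.6% × 205/365 = $1,496.2192
25 Jul – 31 Dec 2001: 160 days, exemption $36,000 → ($114,000 − $36,000) × 3.6% × 160/365 = $1,230.9041
Total = $2,727.1233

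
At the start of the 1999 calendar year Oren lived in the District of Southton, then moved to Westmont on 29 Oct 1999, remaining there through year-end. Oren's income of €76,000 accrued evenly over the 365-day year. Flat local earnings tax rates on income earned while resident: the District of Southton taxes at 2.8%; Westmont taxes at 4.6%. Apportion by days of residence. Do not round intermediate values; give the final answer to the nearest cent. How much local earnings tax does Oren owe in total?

€2,367.87

The District of Southton, 1 Jan – 28 Oct 1999: 301 days → €76,000 × 2.8% × 301/365 = €1,754.8712
Westmont, 29 Oct – 31 Dec 1999: 64 days → €76,000 × 4.6% × 64/365 = €612.9973
Total = €2,367.8685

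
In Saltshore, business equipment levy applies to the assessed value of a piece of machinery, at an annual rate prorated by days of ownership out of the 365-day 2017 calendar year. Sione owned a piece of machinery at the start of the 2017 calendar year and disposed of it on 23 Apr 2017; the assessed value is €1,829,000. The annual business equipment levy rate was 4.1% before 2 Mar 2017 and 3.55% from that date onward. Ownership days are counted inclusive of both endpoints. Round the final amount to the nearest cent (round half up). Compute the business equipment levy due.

€21,755.08

1 Jan – 1 Mar 2017: 60 days at 4.1% → €1,829,000 × 4.1% × 60/365 = €12,326.9589
2 Mar – 23 Apr 2017: 53 days at 3.55% → €1,829,000 × 3.55% × 53/365 = €9,428.1192
Total = €21,755.0781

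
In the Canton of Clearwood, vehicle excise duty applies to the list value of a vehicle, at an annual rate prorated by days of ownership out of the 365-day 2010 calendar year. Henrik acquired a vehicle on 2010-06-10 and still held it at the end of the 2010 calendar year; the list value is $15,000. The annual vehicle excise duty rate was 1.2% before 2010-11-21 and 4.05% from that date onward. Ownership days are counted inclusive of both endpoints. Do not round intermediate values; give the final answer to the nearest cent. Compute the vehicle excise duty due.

$149.12

2010-06-10 to 2010-11-20: 164 days at 1.2% → $15,000 × 1.2% × 164/365 = $80.8767
2010-11-21 to 2010-12-31: 41 days at 4.05% → $15,000 × 4.05% × 41/365 = $68.2397
Total = $149.1164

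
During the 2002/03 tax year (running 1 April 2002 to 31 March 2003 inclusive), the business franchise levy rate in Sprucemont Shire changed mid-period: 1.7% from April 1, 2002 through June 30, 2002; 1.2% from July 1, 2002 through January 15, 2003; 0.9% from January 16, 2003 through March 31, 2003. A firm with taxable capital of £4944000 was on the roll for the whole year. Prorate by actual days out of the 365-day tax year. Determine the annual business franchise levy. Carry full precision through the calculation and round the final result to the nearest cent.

April 1 – June 30, 2002: 91 days at 1.7% → £4944000 × 1.7% × 91/365 = £20954.4329
July 1, 2002 – January 15, 2003: 199 days at 1.2% → £4944000 × 1.2% × 199/365 = £32345.9507
January 16 – March 31, 2003: 75 days at 0.9% → £4944000 × 0.9% × 75/365 = £9143.0137
Total = £62443.3973

£62443.40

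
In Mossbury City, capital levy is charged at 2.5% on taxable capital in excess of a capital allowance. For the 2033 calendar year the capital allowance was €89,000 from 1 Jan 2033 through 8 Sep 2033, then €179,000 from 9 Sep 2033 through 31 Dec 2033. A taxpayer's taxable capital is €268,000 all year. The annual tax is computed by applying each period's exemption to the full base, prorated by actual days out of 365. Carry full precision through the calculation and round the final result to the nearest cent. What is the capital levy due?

1 Jan – 8 Sep 2033: 251 days, exemption €89,000 → (€268,000 − €89,000) × 2.5% × 251/365 = €3,077.3288
9 Sep – 31 Dec 2033: 114 days, exemption €179,000 → (€268,000 − €179,000) × 2.5% × 114/365 = €694.9315
Total = €3,772.2603

€3,772.26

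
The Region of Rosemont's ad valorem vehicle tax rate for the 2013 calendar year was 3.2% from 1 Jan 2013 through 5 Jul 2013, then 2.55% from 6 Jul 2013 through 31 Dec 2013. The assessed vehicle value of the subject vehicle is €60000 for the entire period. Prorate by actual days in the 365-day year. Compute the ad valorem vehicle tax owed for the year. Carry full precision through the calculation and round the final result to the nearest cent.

1 Jan – 5 Jul 2013: 186 days at 3.2% → €60000 × 3.2% × 186/365 = €978.4110
6 Jul – 31 Dec 2013: 179 days at 2.55% → €60000 × 2.55% × 179/365 = €750.3288
Total = €1728.7397

€1728.74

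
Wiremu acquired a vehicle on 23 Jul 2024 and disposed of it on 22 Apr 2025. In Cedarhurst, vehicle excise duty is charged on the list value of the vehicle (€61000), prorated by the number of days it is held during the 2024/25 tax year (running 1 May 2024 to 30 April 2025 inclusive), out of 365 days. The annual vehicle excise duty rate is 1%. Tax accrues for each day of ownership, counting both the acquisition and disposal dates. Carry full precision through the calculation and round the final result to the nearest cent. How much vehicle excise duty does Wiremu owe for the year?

Days held (23 Jul 2024 – 22 Apr 2025): 274 out of 365
Tax = €61000 × 1% × 274/365 = €457.9178

€457.92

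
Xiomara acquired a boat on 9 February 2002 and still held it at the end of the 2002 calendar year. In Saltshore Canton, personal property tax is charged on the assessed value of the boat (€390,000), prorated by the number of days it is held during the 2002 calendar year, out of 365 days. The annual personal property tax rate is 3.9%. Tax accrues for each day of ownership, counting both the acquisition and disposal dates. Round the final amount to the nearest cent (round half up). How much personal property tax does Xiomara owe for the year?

Days held (9 February – 31 December 2002): 326 out of 365
Tax = €390,000 × 3.9% × 326/365 = €13,584.8219

€13,584.82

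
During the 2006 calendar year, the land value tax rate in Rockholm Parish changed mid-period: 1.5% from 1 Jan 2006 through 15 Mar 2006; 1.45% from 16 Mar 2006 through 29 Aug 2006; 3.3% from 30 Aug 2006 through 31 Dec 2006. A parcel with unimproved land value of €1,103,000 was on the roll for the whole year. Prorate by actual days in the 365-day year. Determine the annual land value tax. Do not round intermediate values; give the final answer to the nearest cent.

1 Jan – 15 Mar 2006: 74 days at 1.5% → €1,103,000 × 1.5% × 74/365 = €3,354.3288
16 Mar – 29 Aug 2006: 167 days at 1.45% → €1,103,000 × 1.45% × 167/365 = €7,317.5740
30 Aug – 31 Dec 2006: 124 days at 3.3% → €1,103,000 × 3.3% × 124/365 = €12,365.6877
Total = €23,037.5904

€23,037.59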